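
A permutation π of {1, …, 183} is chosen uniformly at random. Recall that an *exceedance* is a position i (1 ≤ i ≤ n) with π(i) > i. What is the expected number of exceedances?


Write X = Σ_{i=1}^{183} X_i, where X_i = 1_{π(i) > i}.
For each fixed i, π(i) is uniform over {1, …, 183} (marginal of a uniform permutation), so P[π(i) > i] = (n − i)/n. Summing: Σ_{i=1}^{183} (n − i)/n = (0 + 1 + … + 182)/183 = 183(183 − 1)/(2·183) = (183 − 1)/2.
Hence E[X] = Σ_{i=1}^{183} (183 − i)/183 = 91 ≈ 91.000.

E[X] = 91 = 91.000.


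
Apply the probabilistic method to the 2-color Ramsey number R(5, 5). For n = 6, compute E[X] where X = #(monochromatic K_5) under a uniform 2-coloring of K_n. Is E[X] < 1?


E[X] = C(6, 5) · 2^{1 − 10} = 6 · 2^{−9} = 6/512.
As a reduced fraction: E[X] = 3/256 ≈ 0.012.
Is E[X] < 1? YES.
Since E[X] < 1, there exists a 2-coloring of K_{6} with no monochromatic K_5; hence R(5, 5) > 6.

E[X] = 3/256 ≈ 0.012; E[X] < 1, so R(5, 5) > 6.


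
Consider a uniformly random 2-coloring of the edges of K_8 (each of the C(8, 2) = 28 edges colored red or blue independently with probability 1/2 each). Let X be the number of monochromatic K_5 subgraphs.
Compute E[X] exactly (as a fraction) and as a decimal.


Let X = Σ_S X_S over the C(8, 5) = 56 subsets S of size 5, where X_S = 1 if the K_5 on S is monochromatic.
For a fixed S, the K_5 on S has C(5, 2) = 10 edges. P[all 10 edges red] = (1/2)^10, and likewise for blue, so P[monochromatic] = 2·(1/2)^10 = 2^{1 − 10} = 1/512.
By linearity: E[X] = C(8, 5) · 2^{1 − 10} = 56 · 1/512 = 7/64.
Numerically: E[X] ≈ 0.109375.

E[X] = C(8,5)·2^(1−C(5,2)) = 7/64 ≈ 0.109375.


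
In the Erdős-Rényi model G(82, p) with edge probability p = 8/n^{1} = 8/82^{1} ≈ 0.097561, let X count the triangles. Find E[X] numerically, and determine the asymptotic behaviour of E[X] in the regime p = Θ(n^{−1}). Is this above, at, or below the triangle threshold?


Number of potential triangles: C(82, 3) = 88560.
Each occurs with probability p³ ≈ (0.097561)³ ≈ 9.28599411e-04.
By linearity: E[X] = C(82, 3)·p³ ≈ 88560 · 9.28599411e-04 ≈ 82.236764.
Here α = 1, so p = 8/n is exactly at the triangle threshold p ~ 1/n. Asymptotically E[X] → c³/6 = 8³/6 = 256/3 ≈ 85.333333, a bounded constant. In this regime the triangle count is asymptotically Poisson(c³/6).

E[X] ≈ 82.236764; in regime p = Θ(1/n^{1}) E[X] stays bounded (at the triangle threshold p ~ 1/n).


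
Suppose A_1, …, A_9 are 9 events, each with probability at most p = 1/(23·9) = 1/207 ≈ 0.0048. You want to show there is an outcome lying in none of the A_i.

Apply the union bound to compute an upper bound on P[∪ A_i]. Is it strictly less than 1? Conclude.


Union bound: P[∪_{i=1}^{9} A_i] ≤ Σ_i P[A_i] ≤ 9·p = 9·(1/207) = 1/23.
Numerically: 1/23 ≈ 0.0435.
Is 1/23 < 1? YES.
Since P[∪ A_i] ≤ 1/23 < 1, the complement has P[∩ A_i^c] ≥ 1 − 1/23 = 22/23 > 0, so some outcome avoids every A_i.

9·p = 1/23 ≈ 0.0435; existence CERTIFIED by the union bound.


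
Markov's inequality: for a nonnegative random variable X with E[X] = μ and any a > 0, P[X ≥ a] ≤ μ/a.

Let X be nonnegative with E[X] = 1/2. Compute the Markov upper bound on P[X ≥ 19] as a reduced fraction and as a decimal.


μ = E[X] = 1/2, a = 19.
Markov: P[X ≥ 19] ≤ μ/a = (1/2)/19 = 1/38.
Numerically: ≈ 0.026316.
(Since a = 19 > μ = 0.500000, the bound 1/38 is < 1 and informative.)

P[X ≥ 19] ≤ 1/38 ≈ 0.026316.


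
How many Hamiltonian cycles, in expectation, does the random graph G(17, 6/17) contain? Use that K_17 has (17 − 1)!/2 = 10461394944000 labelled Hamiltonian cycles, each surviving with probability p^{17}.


K_17 has (17 − 1)!/2 = 10461394944000 labelled Hamiltonian cycles.
For each such Hamiltonian cycle H, let X_H = 1 if all 17 edges of H are present in G. Then P[X_H = 1] = p^{17} = (6/17)^{17} = 16926659444736/827240261886336764177.
Summing the indicators: E[X] = Σ_H E[X_H] = 10461394944000 · p^{17} = 10461394944000 · 16926659444736/827240261886336764177 = 177076469533971037814784000/827240261886336764177.
Numerically: E[X] ≈ 214057.

E[X] = 10461394944000 · (6/17)^{17} = 177076469533971037814784000/827240261886336764177 ≈ 214057.


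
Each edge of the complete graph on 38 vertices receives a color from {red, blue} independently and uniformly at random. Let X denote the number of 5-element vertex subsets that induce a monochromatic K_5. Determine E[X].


Let X = Σ_S X_S over the C(38, 5) = 501942 subsets S of size 5, where X_S = 1 if the K_5 on S is monochromatic.
For a fixed S, the K_5 on S has C(5, 2) = 10 edges. P[all 10 edges red] = (1/2)^10, and likewise for blue, so P[monochromatic] = 2·(1/2)^10 = 2^{1 − 10} = 1/512.
By linearity of expectation: E[X] = C(38, 5) · 2^{1 − 10} = 501942 · 1/512 = 250971/256.
Numerically: E[X] ≈ 980.355.

E[X] = C(38,5)·2^(1−C(5,2)) = 250971/256 ≈ 980.355.


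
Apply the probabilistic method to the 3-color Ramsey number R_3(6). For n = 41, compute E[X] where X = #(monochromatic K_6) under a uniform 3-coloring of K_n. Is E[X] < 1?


E[X] = C(41, 6) · 3^{1 − 15} = 4496388 · 3^{−14} = 4496388/4782969.
As a reduced fraction: E[X] = 1498796/1594323 ≈ 0.9400830.
Is E[X] < 1? YES.
Since E[X] < 1, there exists a 3-coloring of K_{41} with no monochromatic K_6; hence R_3(6) > 41.

E[X] = 1498796/1594323 ≈ 0.9400830; E[X] < 1, so R_3(6) > 41.


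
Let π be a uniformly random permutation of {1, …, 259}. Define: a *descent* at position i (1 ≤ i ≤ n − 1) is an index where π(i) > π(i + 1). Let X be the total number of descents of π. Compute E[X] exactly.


Write X = Σ X_I over i = 1, …, 258, with X_I the indicator of one descent.
There are 258 indicators.
For each fixed i, the pair (π(i), π(i+1)) is a uniformly random ordered pair of distinct values from {1, …, 259}; by symmetry P[π(i) > π(i+1)] = 1/2.
By linearity: E[X] = 258 · (1/2) = (259 − 1) · (1/2) = 129 ≈ 129.0000.

E[X] = 129 = 129.0000.


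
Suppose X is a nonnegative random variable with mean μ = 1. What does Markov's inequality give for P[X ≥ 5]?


μ = E[X] = 1, a = 5.
Markov: P[X ≥ 5] ≤ μ/a = (1)/5 = 1/5.
Numerically: ≈ 0.20000.
(Since a = 5 > μ = 1.00000, the bound 1/5 is < 1 and informative.)

P[X ≥ 5] ≤ 1/5 ≈ 0.20000.


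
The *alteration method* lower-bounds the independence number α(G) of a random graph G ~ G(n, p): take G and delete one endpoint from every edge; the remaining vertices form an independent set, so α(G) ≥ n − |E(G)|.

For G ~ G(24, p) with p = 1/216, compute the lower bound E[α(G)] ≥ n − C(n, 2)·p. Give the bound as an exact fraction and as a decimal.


E[|E(G)|] = C(24, 2)·p = 276 · (1/216) = 23/18.
E[α(G)] ≥ n − E[|E(G)|] = 24 − 23/18 = 409/18.
Numerically: ≈ 22.722222.
(This is only a lower bound; the true E[α(G)] may be larger.)

E[α(G)] ≥ 409/18 ≈ 22.722222.


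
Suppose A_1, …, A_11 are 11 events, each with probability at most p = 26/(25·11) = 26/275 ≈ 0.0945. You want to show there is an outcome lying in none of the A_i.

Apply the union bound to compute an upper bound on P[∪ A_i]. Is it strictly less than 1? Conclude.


Union bound: P[∪_{i=1}^{11} A_i] ≤ Σ_i P[A_i] ≤ 11·p = 11·(26/275) = 26/25.
Numerically: 26/25 ≈ 1.0400.
Is 26/25 < 1? NO.
Since the bound 26/25 is ≥ 1, the union bound is uninformative here; it does NOT by itself certify existence.

11·p = 26/25 ≈ 1.0400; existence NOT certified by the union bound.


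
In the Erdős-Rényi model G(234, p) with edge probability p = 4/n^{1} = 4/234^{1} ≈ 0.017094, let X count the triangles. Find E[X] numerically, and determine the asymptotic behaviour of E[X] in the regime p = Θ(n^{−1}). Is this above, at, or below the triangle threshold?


Number of potential triangles: C(234, 3) = 2108184.
Each occurs with probability p³ ≈ (0.017094)³ ≈ 4.9949645e-06.
By linearity: E[X] = C(234, 3)·p³ ≈ 2108184 · 4.9949645e-06 ≈ 10.53030.
Here α = 1, so p = 4/n is exactly at the triangle threshold p ~ 1/n. Asymptotically E[X] → c³/6 = 4³/6 = 32/3 ≈ 10.66667, a bounded constant. In this regime the triangle count is asymptotically Poisson(c³/6).

E[X] ≈ 10.53030; in regime p = Θ(1/n^{1}) E[X] stays bounded (at the triangle threshold p ~ 1/n).


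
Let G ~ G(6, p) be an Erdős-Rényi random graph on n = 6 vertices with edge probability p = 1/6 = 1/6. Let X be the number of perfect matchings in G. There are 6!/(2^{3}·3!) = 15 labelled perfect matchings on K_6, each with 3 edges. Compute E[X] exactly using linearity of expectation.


K_6 has 6!/(2^{3}·3!) = 15 labelled perfect matchings.
For each such perfect matching H, let X_H = 1 if all 3 edges of H are present in G. Then P[X_H = 1] = p^{3} = (1/6)^{3} = 1/216.
Summing the indicators: E[X] = Σ_H E[X_H] = 15 · p^{3} = 15 · 1/216 = 5/72.
Numerically: E[X] ≈ 0.06944.

E[X] = 15 · (1/6)^{3} = 5/72 ≈ 0.06944.


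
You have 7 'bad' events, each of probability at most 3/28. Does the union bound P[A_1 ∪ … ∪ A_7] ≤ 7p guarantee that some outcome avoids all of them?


Union bound: P[∪_{i=1}^{7} A_i] ≤ Σ_i P[A_i] ≤ 7·p = 7·(3/28) = 3/4.
Numerically: 3/4 ≈ 0.7500.
Is 3/4 < 1? YES.
Since P[∪ A_i] ≤ 3/4 < 1, the complement has P[∩ A_i^c] ≥ 1 − 3/4 = 1/4 > 0, so some outcome avoids every A_i.

7·p = 3/4 ≈ 0.7500; existence CERTIFIED by the union bound.


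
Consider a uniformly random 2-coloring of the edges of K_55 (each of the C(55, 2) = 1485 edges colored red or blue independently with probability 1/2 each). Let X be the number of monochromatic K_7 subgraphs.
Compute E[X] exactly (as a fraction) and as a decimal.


Let X = Σ_S X_S over the C(55, 7) = 202927725 subsets S of size 7, where X_S = 1 if the K_7 on S is monochromatic.
For a fixed S, the K_7 on S has C(7, 2) = 21 edges. P[all 21 edges red] = (1/2)^21, and likewise for blue, so P[monochromatic] = 2·(1/2)^21 = 2^{1 − 21} = 1/1048576.
By linearity: E[X] = C(55, 7) · 2^{1 − 21} = 202927725 · 1/1048576 = 202927725/1048576.
Numerically: E[X] ≈ 193.5270.

E[X] = C(55,7)·2^(1−C(7,2)) = 202927725/1048576 ≈ 193.5270.


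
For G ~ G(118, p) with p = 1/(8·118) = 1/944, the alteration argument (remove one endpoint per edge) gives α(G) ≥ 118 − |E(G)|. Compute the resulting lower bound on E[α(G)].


E[|E(G)|] = C(118, 2)·p = 6903 · (1/944) = 117/16.
E[α(G)] ≥ n − E[|E(G)|] = 118 − 117/16 = 1771/16.
Numerically: ≈ 110.687500.
(This is only a lower bound; the true E[α(G)] may be larger.)

E[α(G)] ≥ 1771/16 ≈ 110.687500.


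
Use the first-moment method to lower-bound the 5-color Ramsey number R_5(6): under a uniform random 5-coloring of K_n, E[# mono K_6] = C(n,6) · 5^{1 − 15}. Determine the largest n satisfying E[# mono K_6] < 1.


We need C(n, 6) · 5^{1 − 15} < 1, i.e. C(n, 6) < 5^{15 − 1} = 6103515625.
Check values of n near the boundary:
  n = 129: C(129, 6) = 5688177600; 5688177600 < 6103515625? YES
  n = 130: C(130, 6) = 5963412000; 5963412000 < 6103515625? YES
  n = 131: C(131, 6) = 6249655776; 6249655776 < 6103515625? NO
  n = 132: C(132, 6) = 6547258432; 6547258432 < 6103515625? NO
The largest n with C(n, 6) < 6103515625 is n = 130 (where E[X] = 47707296/48828125 ≈ 0.9770). Hence R_5(6) > 130, i.e. R_5(6) ≥ 131.

Largest n = 130; hence R_5(6) > 130.


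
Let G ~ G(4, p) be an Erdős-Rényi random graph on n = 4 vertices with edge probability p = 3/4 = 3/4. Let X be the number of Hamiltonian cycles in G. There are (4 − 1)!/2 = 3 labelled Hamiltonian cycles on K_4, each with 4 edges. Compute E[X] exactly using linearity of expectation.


K_4 has (4 − 1)!/2 = 3 labelled Hamiltonian cycles.
For each such Hamiltonian cycle H, let X_H = 1 if all 4 edges of H are present in G. Then P[X_H = 1] = p^{4} = (3/4)^{4} = 81/256.
By linearity of expectation: E[X] = Σ_H E[X_H] = 3 · p^{4} = 3 · 81/256 = 243/256.
Numerically: E[X] ≈ 0.94922.

E[X] = 3 · (3/4)^{4} = 243/256 ≈ 0.94922.


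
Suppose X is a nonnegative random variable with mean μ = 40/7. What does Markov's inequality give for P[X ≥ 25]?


μ = E[X] = 40/7, a = 25.
Markov: P[X ≥ 25] ≤ μ/a = (40/7)/25 = 8/35.
Numerically: ≈ 0.228571.
(Since a = 25 > μ = 5.714286, the bound 8/35 is < 1 and informative.)

P[X ≥ 25] ≤ 8/35 ≈ 0.228571.


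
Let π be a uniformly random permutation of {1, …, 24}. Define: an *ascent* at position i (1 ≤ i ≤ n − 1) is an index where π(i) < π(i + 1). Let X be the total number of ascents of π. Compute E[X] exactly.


Write X = Σ X_I over i = 1, …, 23, with X_I the indicator of one ascent.
There are 23 indicators.
For each fixed i, the pair (π(i), π(i+1)) is a uniformly random ordered pair of distinct values from {1, …, 24}; by symmetry P[π(i) < π(i+1)] = 1/2.
By linearity: E[X] = 23 · (1/2) = (24 − 1) · (1/2) = 23/2 ≈ 11.50000.

E[X] = 23/2 = 11.50000.


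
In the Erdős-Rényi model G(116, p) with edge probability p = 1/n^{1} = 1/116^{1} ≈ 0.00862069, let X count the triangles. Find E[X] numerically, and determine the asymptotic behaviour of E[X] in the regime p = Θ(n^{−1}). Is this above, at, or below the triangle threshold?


Number of potential triangles: C(116, 3) = 253460.
Each occurs with probability p³ ≈ (0.00862069)³ ≈ 6.40657674e-07.
By linearity: E[X] = C(116, 3)·p³ ≈ 253460 · 6.40657674e-07 ≈ 0.162381.
Here α = 1, so p = 1/n is exactly at the triangle threshold p ~ 1/n. Asymptotically E[X] → c³/6 = 1³/6 = 1/6 ≈ 0.166667, a bounded constant. In this regime the triangle count is asymptotically Poisson(c³/6).

E[X] ≈ 0.162381; in regime p = Θ(1/n^{1}) E[X] stays bounded (at the triangle threshold p ~ 1/n).


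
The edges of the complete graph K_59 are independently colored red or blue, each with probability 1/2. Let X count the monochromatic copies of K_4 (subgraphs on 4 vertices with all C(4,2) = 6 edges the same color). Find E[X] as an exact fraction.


Let X = Σ_S X_S over the C(59, 4) = 455126 subsets S of size 4, where X_S = 1 if the K_4 on S is monochromatic.
For a fixed S, the K_4 on S has C(4, 2) = 6 edges. P[all 6 edges red] = (1/2)^6, and likewise for blue, so P[monochromatic] = 2·(1/2)^6 = 2^{1 − 6} = 1/32.
Summing: E[X] = C(59, 4) · 2^{1 − 6} = 455126 · 1/32 = 227563/16.
Numerically: E[X] ≈ 14222.688.

E[X] = C(59,4)·2^(1−C(4,2)) = 227563/16 ≈ 14222.688.


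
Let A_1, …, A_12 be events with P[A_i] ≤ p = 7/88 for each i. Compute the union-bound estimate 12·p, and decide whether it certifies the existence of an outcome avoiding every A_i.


Union bound: P[∪_{i=1}^{12} A_i] ≤ Σ_i P[A_i] ≤ 12·p = 12·(7/88) = 21/22.
Numerically: 21/22 ≈ 0.9545.
Is 21/22 < 1? YES.
Since P[∪ A_i] ≤ 21/22 < 1, the complement has P[∩ A_i^c] ≥ 1 − 21/22 = 1/22 > 0, so some outcome avoids every A_i.

12·p = 21/22 ≈ 0.9545; existence CERTIFIED by the union bound.


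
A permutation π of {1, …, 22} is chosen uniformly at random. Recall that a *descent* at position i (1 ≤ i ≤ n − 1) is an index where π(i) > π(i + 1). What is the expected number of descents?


Write X = Σ X_I over i = 1, …, 21, with X_I the indicator of one descent.
There are 21 indicators.
For each fixed i, the pair (π(i), π(i+1)) is a uniformly random ordered pair of distinct values from {1, …, 22}; by symmetry P[π(i) > π(i+1)] = 1/2.
By linearity: E[X] = 21 · (1/2) = (22 − 1) · (1/2) = 21/2 ≈ 10.500.

E[X] = 21/2 = 10.500.


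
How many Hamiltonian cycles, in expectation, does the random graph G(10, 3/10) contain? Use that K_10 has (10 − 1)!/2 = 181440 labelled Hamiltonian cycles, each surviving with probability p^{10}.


K_10 has (10 − 1)!/2 = 181440 labelled Hamiltonian cycles.
For each such Hamiltonian cycle H, let X_H = 1 if all 10 edges of H are present in G. Then P[X_H = 1] = p^{10} = (3/10)^{10} = 59049/10000000000.
Summing the indicators: E[X] = Σ_H E[X_H] = 181440 · p^{10} = 181440 · 59049/10000000000 = 33480783/31250000.
Numerically: E[X] ≈ 1.07139.

E[X] = 181440 · (3/10)^{10} = 33480783/31250000 ≈ 1.07139.


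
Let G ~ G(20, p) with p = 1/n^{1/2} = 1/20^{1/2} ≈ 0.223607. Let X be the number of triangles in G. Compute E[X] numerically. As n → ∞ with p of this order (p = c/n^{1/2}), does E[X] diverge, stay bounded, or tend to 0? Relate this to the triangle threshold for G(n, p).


Number of potential triangles: C(20, 3) = 1140.
Each occurs with probability p³ ≈ (0.223607)³ ≈ 1.11803399e-02.
By linearity: E[X] = C(20, 3)·p³ ≈ 1140 · 1.11803399e-02 ≈ 12.745587.
Since α = 1/2 < 1, p = c/n^{1/2} ≫ 1/n is above the triangle threshold p ~ 1/n. Asymptotically E[X] ~ (c³/6)·n^{3(1−α)} = (1³/6)·n^{1.5} → ∞; triangles are abundant w.h.p.

E[X] ≈ 12.745587; in regime p = Θ(1/n^{1/2}) E[X] diverges (above the triangle threshold p ~ 1/n).


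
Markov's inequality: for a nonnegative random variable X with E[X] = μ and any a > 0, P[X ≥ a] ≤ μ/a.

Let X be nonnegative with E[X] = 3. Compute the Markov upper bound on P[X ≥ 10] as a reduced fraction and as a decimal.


μ = E[X] = 3, a = 10.
Markov: P[X ≥ 10] ≤ μ/a = (3)/10 = 3/10.
Numerically: ≈ 0.300.
(Since a = 10 > μ = 3.000, the bound 3/10 is < 1 and informative.)

P[X ≥ 10] ≤ 3/10 ≈ 0.300.


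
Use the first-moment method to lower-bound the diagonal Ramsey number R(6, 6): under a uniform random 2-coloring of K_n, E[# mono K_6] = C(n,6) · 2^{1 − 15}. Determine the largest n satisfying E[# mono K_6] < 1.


We need C(n, 6) · 2^{1 − 15} < 1, i.e. C(n, 6) < 2^{15 − 1} = 16384.
Check values of n near the boundary:
  n = 16: C(16, 6) = 8008; 8008 < 16384? YES
  n = 17: C(17, 6) = 12376; 12376 < 16384? YES
  n = 18: C(18, 6) = 18564; 18564 < 16384? NO
  n = 19: C(19, 6) = 27132; 27132 < 16384? NO
  n = 20: C(20, 6) = 38760; 38760 < 16384? NO
The largest n with C(n, 6) < 16384 is n = 17 (where E[X] = 1547/2048 ≈ 0.75537). Hence R(6, 6) > 17, i.e. R(6, 6) ≥ 18.

Largest n = 17; hence R(6, 6) > 17.


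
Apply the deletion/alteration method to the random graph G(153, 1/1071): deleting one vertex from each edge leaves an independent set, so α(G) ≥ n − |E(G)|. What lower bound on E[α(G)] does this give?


E[|E(G)|] = C(153, 2)·p = 11628 · (1/1071) = 76/7.
E[α(G)] ≥ n − E[|E(G)|] = 153 − 76/7 = 995/7.
Numerically: ≈ 142.14286.
(This is only a lower bound; the true E[α(G)] may be larger.)

E[α(G)] ≥ 995/7 ≈ 142.14286.


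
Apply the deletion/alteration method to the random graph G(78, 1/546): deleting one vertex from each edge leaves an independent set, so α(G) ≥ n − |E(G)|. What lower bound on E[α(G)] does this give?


E[|E(G)|] = C(78, 2)·p = 3003 · (1/546) = 11/2.
E[α(G)] ≥ n − E[|E(G)|] = 78 − 11/2 = 145/2.
Numerically: ≈ 72.50000.
(This is only a lower bound; the true E[α(G)] may be larger.)

E[α(G)] ≥ 145/2 ≈ 72.50000.


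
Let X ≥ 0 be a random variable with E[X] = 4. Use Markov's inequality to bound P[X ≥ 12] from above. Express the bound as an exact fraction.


μ = E[X] = 4, a = 12.
Markov: P[X ≥ 12] ≤ μ/a = (4)/12 = 1/3.
Numerically: ≈ 0.333333.
(Since a = 12 > μ = 4.000000, the bound 1/3 is < 1 and informative.)

P[X ≥ 12] ≤ 1/3 ≈ 0.333333.


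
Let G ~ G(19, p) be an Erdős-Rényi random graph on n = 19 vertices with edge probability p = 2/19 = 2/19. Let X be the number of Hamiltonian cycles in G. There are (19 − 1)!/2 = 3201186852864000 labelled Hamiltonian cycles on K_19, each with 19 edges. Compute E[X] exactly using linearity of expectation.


K_19 has (19 − 1)!/2 = 3201186852864000 labelled Hamiltonian cycles.
For each such Hamiltonian cycle H, let X_H = 1 if all 19 edges of H are present in G. Then P[X_H = 1] = p^{19} = (2/19)^{19} = 524288/1978419655660313589123979.
By linearity of expectation: E[X] = Σ_H E[X_H] = 3201186852864000 · p^{19} = 3201186852864000 · 524288/1978419655660313589123979 = 1678343852714360832000/1978419655660313589123979.
Numerically: E[X] ≈ 0.000848.

E[X] = 3201186852864000 · (2/19)^{19} = 1678343852714360832000/1978419655660313589123979 ≈ 0.000848.


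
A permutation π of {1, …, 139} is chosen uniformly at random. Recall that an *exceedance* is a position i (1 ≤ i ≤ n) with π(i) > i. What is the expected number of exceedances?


Write X = Σ_{i=1}^{139} X_i, where X_i = 1_{π(i) > i}.
For each fixed i, π(i) is uniform over {1, …, 139} (marginal of a uniform permutation), so P[π(i) > i] = (n − i)/n. Summing: Σ_{i=1}^{139} (n − i)/n = (0 + 1 + … + 138)/139 = 139(139 − 1)/(2·139) = (139 − 1)/2.
Hence E[X] = Σ_{i=1}^{139} (139 − i)/139 = 69 ≈ 69.000000.

E[X] = 69 = 69.000000.


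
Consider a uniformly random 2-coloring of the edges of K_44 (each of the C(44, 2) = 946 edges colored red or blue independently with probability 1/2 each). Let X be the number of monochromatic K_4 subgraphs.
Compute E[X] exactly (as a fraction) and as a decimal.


Let X = Σ_S X_S over the C(44, 4) = 135751 subsets S of size 4, where X_S = 1 if the K_4 on S is monochromatic.
For a fixed S, the K_4 on S has C(4, 2) = 6 edges. P[all 6 edges red] = (1/2)^6, and likewise for blue, so P[monochromatic] = 2·(1/2)^6 = 2^{1 − 6} = 1/32.
By linearity: E[X] = C(44, 4) · 2^{1 − 6} = 135751 · 1/32 = 135751/32.
Numerically: E[X] ≈ 4242.2188.

E[X] = C(44,4)·2^(1−C(4,2)) = 135751/32 ≈ 4242.2188.


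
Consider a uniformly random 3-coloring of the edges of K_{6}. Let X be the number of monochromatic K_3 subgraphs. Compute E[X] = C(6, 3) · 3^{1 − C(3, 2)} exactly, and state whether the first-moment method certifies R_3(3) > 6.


E[X] = C(6, 3) · 3^{1 − 3} = 20 · 3^{−2} = 20/9.
As a reduced fraction: E[X] = 20/9 ≈ 2.22222.
Is E[X] < 1? NO.
Since E[X] ≥ 1, the first-moment bound is inconclusive at n = 6; it does NOT by itself certify R_3(3) > 6.

E[X] = 20/9 ≈ 2.22222; E[X] ≥ 1; first-moment method inconclusive here.


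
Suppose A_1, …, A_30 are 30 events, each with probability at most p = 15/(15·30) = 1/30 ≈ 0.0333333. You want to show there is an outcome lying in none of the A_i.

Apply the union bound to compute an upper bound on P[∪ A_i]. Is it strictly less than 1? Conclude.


Union bound: P[∪_{i=1}^{30} A_i] ≤ Σ_i P[A_i] ≤ 30·p = 30·(1/30) = 1.
Numerically: 1 ≈ 1.0000000.
Is 1 < 1? NO.
Since the bound 1 is ≥ 1, the union bound is uninformative here; it does NOT by itself certify existence.

30·p = 1 ≈ 1.0000000; existence NOT certified by the union bound.


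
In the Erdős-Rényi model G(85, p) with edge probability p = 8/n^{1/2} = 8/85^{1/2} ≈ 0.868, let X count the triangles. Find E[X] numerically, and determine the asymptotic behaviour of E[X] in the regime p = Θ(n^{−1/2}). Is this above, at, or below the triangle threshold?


Number of potential triangles: C(85, 3) = 98770.
Each occurs with probability p³ ≈ (0.868)³ ≈ 6.53343e-01.
By linearity: E[X] = C(85, 3)·p³ ≈ 98770 · 6.53343e-01 ≈ 64530.737.
Since α = 1/2 < 1, p = c/n^{1/2} ≫ 1/n is above the triangle threshold p ~ 1/n. Asymptotically E[X] ~ (c³/6)·n^{3(1−α)} = (8³/6)·n^{1.5} → ∞; triangles are abundant w.h.p.

E[X] ≈ 64530.737; in regime p = Θ(1/n^{1/2}) E[X] diverges (above the triangle threshold p ~ 1/n).


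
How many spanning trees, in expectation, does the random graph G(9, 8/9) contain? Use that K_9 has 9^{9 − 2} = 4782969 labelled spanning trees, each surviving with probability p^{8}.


K_9 has 9^{9 − 2} = 4782969 labelled spanning trees.
For each such spanning tree H, let X_H = 1 if all 8 edges of H are present in G. Then P[X_H = 1] = p^{8} = (8/9)^{8} = 16777216/43046721.
By linearity of expectation: E[X] = Σ_H E[X_H] = 4782969 · p^{8} = 4782969 · 16777216/43046721 = 16777216/9.
Numerically: E[X] ≈ 1.86414e+06.

E[X] = 4782969 · (8/9)^{8} = 16777216/9 ≈ 1.86414e+06.


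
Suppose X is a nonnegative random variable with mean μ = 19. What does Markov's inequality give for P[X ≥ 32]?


μ = E[X] = 19, a = 32.
Markov: P[X ≥ 32] ≤ μ/a = (19)/32 = 19/32.
Numerically: ≈ 0.59375.
(Since a = 32 > μ = 19.00000, the bound 19/32 is < 1 and informative.)

P[X ≥ 32] ≤ 19/32 ≈ 0.59375.


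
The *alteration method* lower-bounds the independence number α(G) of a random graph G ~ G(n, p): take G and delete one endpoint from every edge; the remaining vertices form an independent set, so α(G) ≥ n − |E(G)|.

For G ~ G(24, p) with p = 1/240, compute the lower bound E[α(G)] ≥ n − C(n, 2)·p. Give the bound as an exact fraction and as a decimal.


E[|E(G)|] = C(24, 2)·p = 276 · (1/240) = 23/20.
E[α(G)] ≥ n − E[|E(G)|] = 24 − 23/20 = 457/20.
Numerically: ≈ 22.850.
(This is only a lower bound; the true E[α(G)] may be larger.)

E[α(G)] ≥ 457/20 ≈ 22.850.


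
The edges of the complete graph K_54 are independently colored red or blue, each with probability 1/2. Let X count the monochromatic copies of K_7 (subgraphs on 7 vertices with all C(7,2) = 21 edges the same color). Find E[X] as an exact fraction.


Let X = Σ_S X_S over the C(54, 7) = 177100560 subsets S of size 7, where X_S = 1 if the K_7 on S is monochromatic.
For a fixed S, the K_7 on S has C(7, 2) = 21 edges. P[all 21 edges red] = (1/2)^21, and likewise for blue, so P[monochromatic] = 2·(1/2)^21 = 2^{1 − 21} = 1/1048576.
Summing: E[X] = C(54, 7) · 2^{1 − 21} = 177100560 · 1/1048576 = 11068785/65536.
Numerically: E[X] ≈ 168.896255.

E[X] = C(54,7)·2^(1−C(7,2)) = 11068785/65536 ≈ 168.896255.


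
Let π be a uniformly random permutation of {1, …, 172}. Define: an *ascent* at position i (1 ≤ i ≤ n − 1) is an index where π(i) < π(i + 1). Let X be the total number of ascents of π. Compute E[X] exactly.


Write X = Σ X_I over i = 1, …, 171, with X_I the indicator of one ascent.
There are 171 indicators.
For each fixed i, the pair (π(i), π(i+1)) is a uniformly random ordered pair of distinct values from {1, …, 172}; by symmetry P[π(i) < π(i+1)] = 1/2.
By linearity: E[X] = 171 · (1/2) = (172 − 1) · (1/2) = 171/2 ≈ 85.500.

E[X] = 171/2 = 85.500.


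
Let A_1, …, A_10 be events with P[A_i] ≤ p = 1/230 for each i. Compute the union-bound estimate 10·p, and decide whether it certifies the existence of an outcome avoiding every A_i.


Union bound: P[∪_{i=1}^{10} A_i] ≤ Σ_i P[A_i] ≤ 10·p = 10·(1/230) = 1/23.
Numerically: 1/23 ≈ 0.04348.
Is 1/23 < 1? YES.
Since P[∪ A_i] ≤ 1/23 < 1, the complement has P[∩ A_i^c] ≥ 1 − 1/23 = 22/23 > 0, so some outcome avoids every A_i.

10·p = 1/23 ≈ 0.04348; existence CERTIFIED by the union bound.


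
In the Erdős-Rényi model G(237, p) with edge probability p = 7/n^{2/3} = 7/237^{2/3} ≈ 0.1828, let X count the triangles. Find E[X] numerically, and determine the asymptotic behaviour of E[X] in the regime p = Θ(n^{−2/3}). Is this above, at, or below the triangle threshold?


Number of potential triangles: C(237, 3) = 2190670.
Each occurs with probability p³ ≈ (0.1828)³ ≈ 6.106571e-03.
By linearity: E[X] = C(237, 3)·p³ ≈ 2190670 · 6.106571e-03 ≈ 13377.4824.
Since α = 2/3 < 1, p = c/n^{2/3} ≫ 1/n is above the triangle threshold p ~ 1/n. Asymptotically E[X] ~ (c³/6)·n^{3(1−α)} = (7³/6)·n^{1} → ∞; triangles are abundant w.h.p.

E[X] ≈ 13377.4824; in regime p = Θ(1/n^{2/3}) E[X] diverges (above the triangle threshold p ~ 1/n).


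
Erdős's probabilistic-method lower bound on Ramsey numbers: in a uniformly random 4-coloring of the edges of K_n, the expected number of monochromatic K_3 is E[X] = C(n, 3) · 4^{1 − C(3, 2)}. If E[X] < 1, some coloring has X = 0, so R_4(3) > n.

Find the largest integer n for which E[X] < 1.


We need C(n, 3) · 4^{1 − 3} < 1, i.e. C(n, 3) < 4^{3 − 1} = 16.
Check values of n near the boundary:
  n = 3: C(3, 3) = 1; 1 < 16? YES
  n = 4: C(4, 3) = 4; 4 < 16? YES
  n = 5: C(5, 3) = 10; 10 < 16? YES
  n = 6: C(6, 3) = 20; 20 < 16? NO
The largest n with C(n, 3) < 16 is n = 5 (where E[X] = 5/8 ≈ 0.6250000). Hence R_4(3) > 5, i.e. R_4(3) ≥ 6.

Largest n = 5; hence R_4(3) > 5.


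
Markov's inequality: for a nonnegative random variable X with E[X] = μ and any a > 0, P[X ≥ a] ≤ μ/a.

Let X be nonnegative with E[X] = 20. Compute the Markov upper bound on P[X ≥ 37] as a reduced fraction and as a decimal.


μ = E[X] = 20, a = 37.
Markov: P[X ≥ 37] ≤ μ/a = (20)/37 = 20/37.
Numerically: ≈ 0.5405.
(Since a = 37 > μ = 20.0000, the bound 20/37 is < 1 and informative.)

P[X ≥ 37] ≤ 20/37 ≈ 0.5405.


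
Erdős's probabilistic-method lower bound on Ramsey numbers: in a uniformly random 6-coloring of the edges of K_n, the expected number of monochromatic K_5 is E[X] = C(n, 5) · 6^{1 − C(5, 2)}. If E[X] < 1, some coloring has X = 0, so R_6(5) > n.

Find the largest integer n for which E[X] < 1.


We need C(n, 5) · 6^{1 − 10} < 1, i.e. C(n, 5) < 6^{10 − 1} = 10077696.
Check values of n near the boundary:
  n = 66: C(66, 5) = 8936928; 8936928 < 10077696? YES
  n = 67: C(67, 5) = 9657648; 9657648 < 10077696? YES
  n = 68: C(68, 5) = 10424128; 10424128 < 10077696? NO
  n = 69: C(69, 5) = 11238513; 11238513 < 10077696? NO
The largest n with C(n, 5) < 10077696 is n = 67 (where E[X] = 67067/69984 ≈ 0.95832). Hence R_6(5) > 67, i.e. R_6(5) ≥ 68.

Largest n = 67; hence R_6(5) > 67.


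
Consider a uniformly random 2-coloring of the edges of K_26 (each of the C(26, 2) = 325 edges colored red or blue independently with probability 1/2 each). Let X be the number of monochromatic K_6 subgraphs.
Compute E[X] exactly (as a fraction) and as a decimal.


Let X = Σ_S X_S over the C(26, 6) = 230230 subsets S of size 6, where X_S = 1 if the K_6 on S is monochromatic.
For a fixed S, the K_6 on S has C(6, 2) = 15 edges. P[all 15 edges red] = (1/2)^15, and likewise for blue, so P[monochromatic] = 2·(1/2)^15 = 2^{1 − 15} = 1/16384.
Summing: E[X] = C(26, 6) · 2^{1 − 15} = 230230 · 1/16384 = 115115/8192.
Numerically: E[X] ≈ 14.0521.

E[X] = C(26,6)·2^(1−C(6,2)) = 115115/8192 ≈ 14.0521.


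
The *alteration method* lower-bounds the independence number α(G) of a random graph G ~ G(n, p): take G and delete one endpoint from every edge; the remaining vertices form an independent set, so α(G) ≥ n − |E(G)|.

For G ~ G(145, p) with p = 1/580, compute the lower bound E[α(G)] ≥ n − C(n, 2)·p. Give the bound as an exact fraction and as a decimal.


E[|E(G)|] = C(145, 2)·p = 10440 · (1/580) = 18.
E[α(G)] ≥ n − E[|E(G)|] = 145 − 18 = 127.
Numerically: ≈ 127.000000.
(This is only a lower bound; the true E[α(G)] may be larger.)

E[α(G)] ≥ 127 ≈ 127.000000.


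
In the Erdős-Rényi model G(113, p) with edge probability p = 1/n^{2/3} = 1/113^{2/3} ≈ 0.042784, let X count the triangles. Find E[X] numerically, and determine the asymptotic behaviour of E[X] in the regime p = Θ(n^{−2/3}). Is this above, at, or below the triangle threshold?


Number of potential triangles: C(113, 3) = 234136.
Each occurs with probability p³ ≈ (0.042784)³ ≈ 7.83146683e-05.
By linearity: E[X] = C(113, 3)·p³ ≈ 234136 · 7.83146683e-05 ≈ 18.336283.
Since α = 2/3 < 1, p = c/n^{2/3} ≫ 1/n is above the triangle threshold p ~ 1/n. Asymptotically E[X] ~ (c³/6)·n^{3(1−α)} = (1³/6)·n^{1} → ∞; triangles are abundant w.h.p.

E[X] ≈ 18.336283; in regime p = Θ(1/n^{2/3}) E[X] diverges (above the triangle threshold p ~ 1/n).


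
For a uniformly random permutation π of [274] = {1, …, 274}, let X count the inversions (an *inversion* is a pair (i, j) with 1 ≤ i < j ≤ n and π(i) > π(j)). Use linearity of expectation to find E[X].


Write X = Σ X_I over the C(274, 2) = 37401 pairs i < j, with X_I the indicator of one inversion.
There are 37401 indicators.
For each fixed pair i < j, the values π(i) and π(j) are two distinct elements of {1, …, 274} in uniformly random order; by symmetry P[π(i) > π(j)] = 1/2.
By linearity: E[X] = 37401 · (1/2) = C(274, 2) · (1/2) = 37401/2 = 37401/2 ≈ 18700.50000.

E[X] = 37401/2 = 18700.50000.


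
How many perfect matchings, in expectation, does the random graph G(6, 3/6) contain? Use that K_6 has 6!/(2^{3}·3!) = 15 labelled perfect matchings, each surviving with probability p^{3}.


K_6 has 6!/(2^{3}·3!) = 15 labelled perfect matchings.
For each such perfect matching H, let X_H = 1 if all 3 edges of H are present in G. Then P[X_H = 1] = p^{3} = (1/2)^{3} = 1/8.
By linearity of expectation: E[X] = Σ_H E[X_H] = 15 · p^{3} = 15 · 1/8 = 15/8.
Numerically: E[X] ≈ 1.875.

E[X] = 15 · (1/2)^{3} = 15/8 ≈ 1.875.


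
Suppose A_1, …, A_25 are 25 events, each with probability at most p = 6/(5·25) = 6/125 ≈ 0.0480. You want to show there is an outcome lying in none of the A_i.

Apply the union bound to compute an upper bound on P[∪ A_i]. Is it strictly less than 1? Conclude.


Union bound: P[∪_{i=1}^{25} A_i] ≤ Σ_i P[A_i] ≤ 25·p = 25·(6/125) = 6/5.
Numerically: 6/5 ≈ 1.2000.
Is 6/5 < 1? NO.
Since the bound 6/5 is ≥ 1, the union bound is uninformative here; it does NOT by itself certify existence.

25·p = 6/5 ≈ 1.2000; existence NOT certified by the union bound.


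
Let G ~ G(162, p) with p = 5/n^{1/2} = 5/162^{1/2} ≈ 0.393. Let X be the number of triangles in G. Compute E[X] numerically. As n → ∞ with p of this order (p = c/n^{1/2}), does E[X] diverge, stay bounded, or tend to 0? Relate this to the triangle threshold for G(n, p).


Number of potential triangles: C(162, 3) = 695520.
Each occurs with probability p³ ≈ (0.393)³ ≈ 6.06230e-02.
By linearity: E[X] = C(162, 3)·p³ ≈ 695520 · 6.06230e-02 ≈ 42164.515.
Since α = 1/2 < 1, p = c/n^{1/2} ≫ 1/n is above the triangle threshold p ~ 1/n. Asymptotically E[X] ~ (c³/6)·n^{3(1−α)} = (5³/6)·n^{1.5} → ∞; triangles are abundant w.h.p.

E[X] ≈ 42164.515; in regime p = Θ(1/n^{1/2}) E[X] diverges (above the triangle threshold p ~ 1/n).


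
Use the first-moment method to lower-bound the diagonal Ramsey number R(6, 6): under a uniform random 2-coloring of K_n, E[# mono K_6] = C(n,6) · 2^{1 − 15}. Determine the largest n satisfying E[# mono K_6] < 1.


We need C(n, 6) · 2^{1 − 15} < 1, i.e. C(n, 6) < 2^{15 − 1} = 16384.
Check values of n near the boundary:
  n = 11: C(11, 6) = 462; 462 < 16384? YES
  n = 12: C(12, 6) = 924; 924 < 16384? YES
  n = 13: C(13, 6) = 1716; 1716 < 16384? YES
  n = 14: C(14, 6) = 3003; 3003 < 16384? YES
  n = 15: C(15, 6) = 5005; 5005 < 16384? YES
  n = 16: C(16, 6) = 8008; 8008 < 16384? YES
  n = 17: C(17, 6) = 12376; 12376 < 16384? YES
  n = 18: C(18, 6) = 18564; 18564 < 16384? NO
  n = 19: C(19, 6) = 27132; 27132 < 16384? NO
The largest n with C(n, 6) < 16384 is n = 17 (where E[X] = 1547/2048 ≈ 0.7554). Hence R(6, 6) > 17, i.e. R(6, 6) ≥ 18.

Largest n = 17; hence R(6, 6) > 17.


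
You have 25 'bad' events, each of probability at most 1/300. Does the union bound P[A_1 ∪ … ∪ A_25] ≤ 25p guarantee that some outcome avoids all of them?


Union bound: P[∪_{i=1}^{25} A_i] ≤ Σ_i P[A_i] ≤ 25·p = 25·(1/300) = 1/12.
Numerically: 1/12 ≈ 0.0833.
Is 1/12 < 1? YES.
Since P[∪ A_i] ≤ 1/12 < 1, the complement has P[∩ A_i^c] ≥ 1 − 1/12 = 11/12 > 0, so some outcome avoids every A_i.

25·p = 1/12 ≈ 0.0833; existence CERTIFIED by the union bound.


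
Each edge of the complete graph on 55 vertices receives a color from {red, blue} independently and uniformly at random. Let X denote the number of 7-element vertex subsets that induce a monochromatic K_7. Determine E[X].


Let X = Σ_S X_S over the C(55, 7) = 202927725 subsets S of size 7, where X_S = 1 if the K_7 on S is monochromatic.
For a fixed S, the K_7 on S has C(7, 2) = 21 edges. P[all 21 edges red] = (1/2)^21, and likewise for blue, so P[monochromatic] = 2·(1/2)^21 = 2^{1 − 21} = 1/1048576.
By linearity of expectation: E[X] = C(55, 7) · 2^{1 − 21} = 202927725 · 1/1048576 = 202927725/1048576.
Numerically: E[X] ≈ 193.52696.

E[X] = C(55,7)·2^(1−C(7,2)) = 202927725/1048576 ≈ 193.52696.


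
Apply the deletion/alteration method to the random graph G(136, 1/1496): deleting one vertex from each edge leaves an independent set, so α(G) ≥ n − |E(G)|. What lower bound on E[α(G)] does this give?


E[|E(G)|] = C(136, 2)·p = 9180 · (1/1496) = 135/22.
E[α(G)] ≥ n − E[|E(G)|] = 136 − 135/22 = 2857/22.
Numerically: ≈ 129.863636.
(This is only a lower bound; the true E[α(G)] may be larger.)

E[α(G)] ≥ 2857/22 ≈ 129.863636.


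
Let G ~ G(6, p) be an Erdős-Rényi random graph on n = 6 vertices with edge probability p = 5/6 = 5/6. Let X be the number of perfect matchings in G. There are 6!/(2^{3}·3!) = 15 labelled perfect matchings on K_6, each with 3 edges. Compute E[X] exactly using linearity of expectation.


K_6 has 6!/(2^{3}·3!) = 15 labelled perfect matchings.
For each such perfect matching H, let X_H = 1 if all 3 edges of H are present in G. Then P[X_H = 1] = p^{3} = (5/6)^{3} = 125/216.
Summing the indicators: E[X] = Σ_H E[X_H] = 15 · p^{3} = 15 · 125/216 = 625/72.
Numerically: E[X] ≈ 8.6806.

E[X] = 15 · (5/6)^{3} = 625/72 ≈ 8.6806.


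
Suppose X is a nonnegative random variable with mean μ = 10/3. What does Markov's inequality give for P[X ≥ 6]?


μ = E[X] = 10/3, a = 6.
Markov: P[X ≥ 6] ≤ μ/a = (10/3)/6 = 5/9.
Numerically: ≈ 0.555556.
(Since a = 6 > μ = 3.333333, the bound 5/9 is < 1 and informative.)

P[X ≥ 6] ≤ 5/9 ≈ 0.555556.


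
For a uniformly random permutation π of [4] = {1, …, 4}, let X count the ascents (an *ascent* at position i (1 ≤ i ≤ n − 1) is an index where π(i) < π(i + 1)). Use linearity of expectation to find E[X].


Write X = Σ X_I over i = 1, …, 3, with X_I the indicator of one ascent.
There are 3 indicators.
For each fixed i, the pair (π(i), π(i+1)) is a uniformly random ordered pair of distinct values from {1, …, 4}; by symmetry P[π(i) < π(i+1)] = 1/2.
By linearity: E[X] = 3 · (1/2) = (4 − 1) · (1/2) = 3/2 ≈ 1.500000.

E[X] = 3/2 = 1.500000.


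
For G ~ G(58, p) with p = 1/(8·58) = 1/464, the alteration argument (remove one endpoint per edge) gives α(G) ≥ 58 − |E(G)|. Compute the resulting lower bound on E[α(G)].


E[|E(G)|] = C(58, 2)·p = 1653 · (1/464) = 57/16.
E[α(G)] ≥ n − E[|E(G)|] = 58 − 57/16 = 871/16.
Numerically: ≈ 54.437500.
(This is only a lower bound; the true E[α(G)] may be larger.)

E[α(G)] ≥ 871/16 ≈ 54.437500.


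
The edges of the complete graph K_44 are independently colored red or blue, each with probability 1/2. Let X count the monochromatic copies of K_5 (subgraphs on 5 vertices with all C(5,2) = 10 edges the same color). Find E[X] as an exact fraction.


Let X = Σ_S X_S over the C(44, 5) = 1086008 subsets S of size 5, where X_S = 1 if the K_5 on S is monochromatic.
For a fixed S, the K_5 on S has C(5, 2) = 10 edges. P[all 10 edges red] = (1/2)^10, and likewise for blue, so P[monochromatic] = 2·(1/2)^10 = 2^{1 − 10} = 1/512.
By linearity of expectation: E[X] = C(44, 5) · 2^{1 − 10} = 1086008 · 1/512 = 135751/64.
Numerically: E[X] ≈ 2121.109375.

E[X] = C(44,5)·2^(1−C(5,2)) = 135751/64 ≈ 2121.109375.


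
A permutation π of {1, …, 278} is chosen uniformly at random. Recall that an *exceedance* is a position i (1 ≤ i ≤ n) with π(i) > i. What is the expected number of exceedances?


Write X = Σ_{i=1}^{278} X_i, where X_i = 1_{π(i) > i}.
For each fixed i, π(i) is uniform over {1, …, 278} (marginal of a uniform permutation), so P[π(i) > i] = (n − i)/n. Summing: Σ_{i=1}^{278} (n − i)/n = (0 + 1 + … + 277)/278 = 278(278 − 1)/(2·278) = (278 − 1)/2.
Hence E[X] = Σ_{i=1}^{278} (278 − i)/278 = 277/2 ≈ 138.50000.

E[X] = 277/2 = 138.50000.


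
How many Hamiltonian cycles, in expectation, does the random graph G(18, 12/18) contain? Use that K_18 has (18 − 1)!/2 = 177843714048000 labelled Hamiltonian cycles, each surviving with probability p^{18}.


K_18 has (18 − 1)!/2 = 177843714048000 labelled Hamiltonian cycles.
For each such Hamiltonian cycle H, let X_H = 1 if all 18 edges of H are present in G. Then P[X_H = 1] = p^{18} = (2/3)^{18} = 262144/387420489.
By linearity: E[X] = Σ_H E[X_H] = 177843714048000 · p^{18} = 177843714048000 · 262144/387420489 = 63951526166528000/531441.
Numerically: E[X] ≈ 1.203e+11.

E[X] = 177843714048000 · (2/3)^{18} = 63951526166528000/531441 ≈ 1.203e+11.
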